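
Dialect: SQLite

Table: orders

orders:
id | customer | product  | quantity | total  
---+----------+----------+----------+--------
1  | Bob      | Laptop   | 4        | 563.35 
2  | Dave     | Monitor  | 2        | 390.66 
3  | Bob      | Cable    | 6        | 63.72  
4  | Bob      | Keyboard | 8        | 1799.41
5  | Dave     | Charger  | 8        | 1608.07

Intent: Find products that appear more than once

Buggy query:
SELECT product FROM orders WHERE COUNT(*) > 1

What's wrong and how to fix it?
Bug: WHERE can't reference COUNT(*); aggregates are computed after WHERE

Fix: GROUP BY product, then filter groups with HAVING COUNT(*) > 1

Corrected query:
SELECT product FROM orders GROUP BY product HAVING COUNT(*) > 1

Result:
(no rows)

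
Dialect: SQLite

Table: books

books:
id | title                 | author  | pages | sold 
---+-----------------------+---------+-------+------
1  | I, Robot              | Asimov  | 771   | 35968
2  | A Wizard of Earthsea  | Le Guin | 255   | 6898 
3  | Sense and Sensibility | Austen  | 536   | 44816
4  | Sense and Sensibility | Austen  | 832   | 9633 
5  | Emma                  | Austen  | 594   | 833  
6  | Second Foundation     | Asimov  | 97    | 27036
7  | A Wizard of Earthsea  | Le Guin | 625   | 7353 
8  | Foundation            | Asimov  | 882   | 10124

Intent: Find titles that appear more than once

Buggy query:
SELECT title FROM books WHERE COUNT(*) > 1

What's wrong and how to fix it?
Bug: COUNT(*) is an aggregate and cannot be used in WHERE

Fix: GROUP BY title, then filter groups with HAVING COUNT(*) > 1

Corrected query:
SELECT title FROM books GROUP BY title HAVING COUNT(*) > 1

Result:
title                
---------------------
A Wizard of Earthsea 
Sense and Sensibility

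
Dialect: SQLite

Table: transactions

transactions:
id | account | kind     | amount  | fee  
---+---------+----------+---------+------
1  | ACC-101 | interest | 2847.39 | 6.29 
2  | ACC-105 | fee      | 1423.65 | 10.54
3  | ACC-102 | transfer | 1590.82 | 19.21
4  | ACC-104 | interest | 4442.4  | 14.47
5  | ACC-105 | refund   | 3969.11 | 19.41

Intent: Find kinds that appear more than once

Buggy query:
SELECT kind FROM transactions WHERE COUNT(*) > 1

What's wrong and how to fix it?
Bug: WHERE can't reference COUNT(*); aggregates are computed after WHERE

Fix: Group first, then use HAVING for the count condition

Corrected query:
SELECT kind FROM transactions GROUP BY kind HAVING COUNT(*) > 1

Result:
kind    
--------
interest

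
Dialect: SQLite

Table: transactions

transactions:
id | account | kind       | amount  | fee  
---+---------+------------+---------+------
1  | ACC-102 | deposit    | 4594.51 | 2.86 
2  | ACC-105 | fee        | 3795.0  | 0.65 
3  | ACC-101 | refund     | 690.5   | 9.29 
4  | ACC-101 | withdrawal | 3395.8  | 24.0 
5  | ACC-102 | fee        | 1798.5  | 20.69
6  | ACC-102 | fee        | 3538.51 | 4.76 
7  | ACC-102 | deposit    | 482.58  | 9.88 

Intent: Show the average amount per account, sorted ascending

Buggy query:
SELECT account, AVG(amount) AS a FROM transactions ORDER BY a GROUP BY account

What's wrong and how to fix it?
Bug: ORDER BY appears before GROUP BY; SQL clause order requires GROUP BY first

Fix: Move ORDER BY to the end, after GROUP BY

Corrected query:
SELECT account, AVG(amount) AS a FROM transactions GROUP BY account ORDER BY a

Result:
account | a       
--------+---------
ACC-101 | 2043.15 
ACC-102 | 2603.525
ACC-105 | 3795    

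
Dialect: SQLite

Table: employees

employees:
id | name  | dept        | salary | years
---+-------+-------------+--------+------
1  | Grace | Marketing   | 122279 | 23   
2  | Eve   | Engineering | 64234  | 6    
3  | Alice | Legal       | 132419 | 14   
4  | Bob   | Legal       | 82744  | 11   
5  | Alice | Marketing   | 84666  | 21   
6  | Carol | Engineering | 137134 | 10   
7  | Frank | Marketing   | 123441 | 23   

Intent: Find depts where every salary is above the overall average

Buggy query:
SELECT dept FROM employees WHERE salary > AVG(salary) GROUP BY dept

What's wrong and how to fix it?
Bug: AVG() is an aggregate; it can't sit directly in WHERE

Fix: Compute the overall average in a scalar subquery and compare each group's MIN against it in HAVING

Corrected query:
SELECT dept FROM employees GROUP BY dept HAVING MIN(salary) > (SELECT AVG(salary) FROM employees)

Result:
(no rows)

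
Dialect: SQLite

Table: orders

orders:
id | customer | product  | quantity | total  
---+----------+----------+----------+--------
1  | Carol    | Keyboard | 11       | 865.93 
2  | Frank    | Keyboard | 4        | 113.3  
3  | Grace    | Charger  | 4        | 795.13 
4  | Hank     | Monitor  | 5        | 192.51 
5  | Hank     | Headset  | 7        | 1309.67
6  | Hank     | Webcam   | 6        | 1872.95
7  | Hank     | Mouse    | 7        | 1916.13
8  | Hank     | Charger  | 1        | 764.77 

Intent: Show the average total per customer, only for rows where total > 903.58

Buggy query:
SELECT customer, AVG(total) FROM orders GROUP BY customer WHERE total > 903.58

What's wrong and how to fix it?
Bug: Row-level WHERE must come before GROUP BY in the clause order

Fix: Place WHERE between FROM and GROUP BY

Corrected query:
SELECT customer, AVG(total) FROM orders WHERE total > 903.58 GROUP BY customer

Result:
customer | AVG(total) 
---------+------------
Hank     | 1699.583333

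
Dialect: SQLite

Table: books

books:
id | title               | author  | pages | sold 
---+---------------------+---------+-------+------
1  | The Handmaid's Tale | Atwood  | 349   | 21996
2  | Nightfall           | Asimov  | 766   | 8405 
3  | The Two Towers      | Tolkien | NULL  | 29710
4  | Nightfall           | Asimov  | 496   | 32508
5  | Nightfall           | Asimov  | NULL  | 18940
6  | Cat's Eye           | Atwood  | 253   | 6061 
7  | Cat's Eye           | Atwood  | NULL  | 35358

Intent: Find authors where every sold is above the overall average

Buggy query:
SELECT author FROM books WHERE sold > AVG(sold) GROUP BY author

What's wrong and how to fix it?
Bug: WHERE evaluates per row before aggregation, so AVG() is unavailable

Fix: Use a subquery for AVG and a HAVING MIN(...) filter so the condition holds for every row in the group

Corrected query:
SELECT author FROM books GROUP BY author HAVING MIN(sold) > (SELECT AVG(sold) FROM books)

Result:
author 
-------
Tolkien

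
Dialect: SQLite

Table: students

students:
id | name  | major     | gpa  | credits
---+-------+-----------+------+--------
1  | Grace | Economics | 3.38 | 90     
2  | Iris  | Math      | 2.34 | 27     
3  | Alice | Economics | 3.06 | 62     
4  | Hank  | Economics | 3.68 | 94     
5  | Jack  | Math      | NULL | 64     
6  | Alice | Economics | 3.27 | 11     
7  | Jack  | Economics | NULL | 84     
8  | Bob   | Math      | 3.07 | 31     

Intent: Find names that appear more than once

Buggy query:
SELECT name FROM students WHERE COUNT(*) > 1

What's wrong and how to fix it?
Bug: WHERE can't reference COUNT(*); aggregates are computed after WHERE

Fix: Group first, then use HAVING for the count condition

Corrected query:
SELECT name FROM students GROUP BY name HAVING COUNT(*) > 1

Result:
name 
-----
Alice
Jack 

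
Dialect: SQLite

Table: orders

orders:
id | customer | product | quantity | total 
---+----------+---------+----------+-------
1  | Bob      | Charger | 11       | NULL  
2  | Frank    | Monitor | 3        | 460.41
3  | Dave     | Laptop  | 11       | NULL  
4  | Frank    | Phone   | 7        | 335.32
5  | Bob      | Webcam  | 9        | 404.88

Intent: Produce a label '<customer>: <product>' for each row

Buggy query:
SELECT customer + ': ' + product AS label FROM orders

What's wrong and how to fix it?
Bug: '+' is numeric addition; on text columns SQLite converts them to 0 instead of concatenating

Fix: Use the || operator for string concatenation

Corrected query:
SELECT customer || ': ' || product AS label FROM orders

Result:
label         
--------------
Bob: Charger  
Frank: Monitor
Dave: Laptop  
Frank: Phone  
Bob: Webcam   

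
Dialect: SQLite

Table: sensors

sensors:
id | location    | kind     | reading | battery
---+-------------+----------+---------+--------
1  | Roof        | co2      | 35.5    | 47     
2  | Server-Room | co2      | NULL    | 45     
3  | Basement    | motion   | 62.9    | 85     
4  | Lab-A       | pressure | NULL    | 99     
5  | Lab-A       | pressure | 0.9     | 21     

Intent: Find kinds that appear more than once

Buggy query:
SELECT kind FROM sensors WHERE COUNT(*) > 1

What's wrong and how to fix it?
Bug: COUNT(*) is an aggregate and cannot be used in WHERE

Fix: GROUP BY kind, then filter groups with HAVING COUNT(*) > 1

Corrected query:
SELECT kind FROM sensors GROUP BY kind HAVING COUNT(*) > 1

Result:
kind    
--------
co2     
pressure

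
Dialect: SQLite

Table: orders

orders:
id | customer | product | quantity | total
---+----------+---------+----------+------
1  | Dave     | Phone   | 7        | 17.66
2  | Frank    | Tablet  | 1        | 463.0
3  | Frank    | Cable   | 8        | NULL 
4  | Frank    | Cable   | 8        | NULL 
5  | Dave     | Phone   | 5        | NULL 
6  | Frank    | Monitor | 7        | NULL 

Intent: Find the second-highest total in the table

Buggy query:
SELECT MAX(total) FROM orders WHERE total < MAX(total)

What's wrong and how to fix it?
Bug: The inner MAX is an aggregate inside WHERE, which is not allowed

Fix: Put the inner MAX in a scalar subquery

Corrected query:
SELECT MAX(total) FROM orders WHERE total < (SELECT MAX(total) FROM orders)

Result:
MAX(total)
----------
17.66     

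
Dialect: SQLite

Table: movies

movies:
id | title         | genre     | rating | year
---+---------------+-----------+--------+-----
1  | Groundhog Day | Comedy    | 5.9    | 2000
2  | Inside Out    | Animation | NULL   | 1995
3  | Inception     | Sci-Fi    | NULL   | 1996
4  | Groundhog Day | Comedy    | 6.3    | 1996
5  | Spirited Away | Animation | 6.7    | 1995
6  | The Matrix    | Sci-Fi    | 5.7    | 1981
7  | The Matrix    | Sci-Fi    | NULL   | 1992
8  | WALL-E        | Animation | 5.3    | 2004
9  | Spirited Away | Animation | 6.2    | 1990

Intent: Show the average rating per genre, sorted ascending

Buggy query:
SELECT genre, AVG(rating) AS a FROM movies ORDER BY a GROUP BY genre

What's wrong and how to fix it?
Bug: GROUP BY must precede ORDER BY

Fix: Reorder: SELECT … FROM … GROUP BY … ORDER BY …

Corrected query:
SELECT genre, AVG(rating) AS a FROM movies GROUP BY genre ORDER BY a

Result:
genre     | a       
----------+---------
Sci-Fi    | 5.7     
Animation | 6.066667
Comedy    | 6.1     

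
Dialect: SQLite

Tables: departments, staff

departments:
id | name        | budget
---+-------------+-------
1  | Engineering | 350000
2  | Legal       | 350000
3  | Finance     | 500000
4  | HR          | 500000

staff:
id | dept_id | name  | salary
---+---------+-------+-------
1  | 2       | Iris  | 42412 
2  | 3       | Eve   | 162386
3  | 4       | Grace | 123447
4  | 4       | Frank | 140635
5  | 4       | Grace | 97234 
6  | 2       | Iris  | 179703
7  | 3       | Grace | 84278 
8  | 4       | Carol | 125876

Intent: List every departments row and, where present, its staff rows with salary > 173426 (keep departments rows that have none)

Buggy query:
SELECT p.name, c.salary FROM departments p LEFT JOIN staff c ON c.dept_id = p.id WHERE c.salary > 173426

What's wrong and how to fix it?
Bug: A WHERE condition on the right-hand table after LEFT JOIN drops unmatched parents

Fix: Put 'c.salary > 173426' in the JOIN's ON clause instead of WHERE

Corrected query:
SELECT p.name, c.salary FROM departments p LEFT JOIN staff c ON c.dept_id = p.id AND c.salary > 173426

Result:
name        | salary
------------+-------
Engineering | NULL  
Legal       | 179703
Finance     | NULL  
HR          | NULL  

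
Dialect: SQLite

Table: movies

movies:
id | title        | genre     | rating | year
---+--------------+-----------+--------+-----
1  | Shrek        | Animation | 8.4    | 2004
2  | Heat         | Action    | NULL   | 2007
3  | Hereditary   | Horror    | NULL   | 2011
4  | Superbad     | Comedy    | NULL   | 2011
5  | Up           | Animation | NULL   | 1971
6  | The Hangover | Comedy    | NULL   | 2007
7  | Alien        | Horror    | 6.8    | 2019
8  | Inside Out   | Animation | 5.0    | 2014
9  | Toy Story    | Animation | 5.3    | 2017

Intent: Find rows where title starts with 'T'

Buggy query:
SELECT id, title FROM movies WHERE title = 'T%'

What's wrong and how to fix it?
Bug: Wildcards only work with LIKE; '=' treats '%' as a literal character

Fix: Replace '=' with LIKE so 'T%' is treated as a pattern

Corrected query:
SELECT id, title FROM movies WHERE title LIKE 'T%'

Result:
id | title       
---+-------------
6  | The Hangover
9  | Toy Story   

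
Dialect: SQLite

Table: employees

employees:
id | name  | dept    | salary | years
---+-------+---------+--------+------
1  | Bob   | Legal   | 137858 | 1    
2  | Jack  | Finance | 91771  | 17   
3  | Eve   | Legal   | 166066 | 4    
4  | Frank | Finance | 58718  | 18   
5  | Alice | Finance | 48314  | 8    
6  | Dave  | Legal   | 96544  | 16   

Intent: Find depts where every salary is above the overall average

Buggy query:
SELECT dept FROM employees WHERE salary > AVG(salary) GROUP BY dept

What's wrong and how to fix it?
Bug: WHERE evaluates per row before aggregation, so AVG() is unavailable

Fix: Compute the overall average in a scalar subquery and compare each group's MIN against it in HAVING

Corrected query:
SELECT dept FROM employees GROUP BY dept HAVING MIN(salary) > (SELECT AVG(salary) FROM employees)

Result:
(no rows)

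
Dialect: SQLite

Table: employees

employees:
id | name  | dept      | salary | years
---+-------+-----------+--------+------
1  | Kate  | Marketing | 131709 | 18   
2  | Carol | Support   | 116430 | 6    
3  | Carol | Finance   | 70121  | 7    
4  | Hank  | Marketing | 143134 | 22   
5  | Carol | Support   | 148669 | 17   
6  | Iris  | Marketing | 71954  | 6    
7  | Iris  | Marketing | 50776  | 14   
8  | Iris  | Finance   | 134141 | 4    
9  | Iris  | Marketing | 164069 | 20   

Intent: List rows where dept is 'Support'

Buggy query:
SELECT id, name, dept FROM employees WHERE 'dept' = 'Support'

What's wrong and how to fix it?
Bug: 'dept' in single quotes is a string literal, not the column; the comparison is literal-vs-literal and never true

Fix: Remove the quotes around the column name (or use double quotes for an identifier)

Corrected query:
SELECT id, name, dept FROM employees WHERE dept = 'Support'

Result:
id | name  | dept   
---+-------+--------
2  | Carol | Support
5  | Carol | Support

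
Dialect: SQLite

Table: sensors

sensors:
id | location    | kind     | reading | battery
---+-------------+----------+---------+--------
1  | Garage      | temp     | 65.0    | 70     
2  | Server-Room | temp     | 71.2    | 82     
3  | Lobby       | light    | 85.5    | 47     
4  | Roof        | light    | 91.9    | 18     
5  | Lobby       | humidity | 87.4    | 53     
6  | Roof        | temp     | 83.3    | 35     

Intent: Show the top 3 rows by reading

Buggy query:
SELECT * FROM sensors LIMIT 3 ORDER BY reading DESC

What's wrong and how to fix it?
Bug: ORDER BY cannot follow LIMIT; LIMIT is the final clause

Fix: Swap the clauses: ORDER BY first, then LIMIT

Corrected query:
SELECT * FROM sensors ORDER BY reading DESC LIMIT 3

Result:
id | location | kind     | reading | battery
---+----------+----------+---------+--------
4  | Roof     | light    | 91.9    | 18     
5  | Lobby    | humidity | 87.4    | 53     
3  | Lobby    | light    | 85.5    | 47     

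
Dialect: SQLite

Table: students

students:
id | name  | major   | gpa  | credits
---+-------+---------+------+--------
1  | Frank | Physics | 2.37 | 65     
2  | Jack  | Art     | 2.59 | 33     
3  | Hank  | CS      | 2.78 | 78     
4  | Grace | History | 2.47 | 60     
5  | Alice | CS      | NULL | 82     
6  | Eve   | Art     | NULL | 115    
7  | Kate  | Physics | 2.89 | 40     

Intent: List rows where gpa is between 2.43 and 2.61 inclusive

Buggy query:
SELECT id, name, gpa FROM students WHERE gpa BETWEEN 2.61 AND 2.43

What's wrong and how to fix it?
Bug: The bounds are reversed; BETWEEN a AND b requires a <= b to match anything

Fix: Swap the bounds so the smaller value comes first

Corrected query:
SELECT id, name, gpa FROM students WHERE gpa BETWEEN 2.43 AND 2.61

Result:
id | name  | gpa 
---+-------+-----
2  | Jack  | 2.59
4  | Grace | 2.47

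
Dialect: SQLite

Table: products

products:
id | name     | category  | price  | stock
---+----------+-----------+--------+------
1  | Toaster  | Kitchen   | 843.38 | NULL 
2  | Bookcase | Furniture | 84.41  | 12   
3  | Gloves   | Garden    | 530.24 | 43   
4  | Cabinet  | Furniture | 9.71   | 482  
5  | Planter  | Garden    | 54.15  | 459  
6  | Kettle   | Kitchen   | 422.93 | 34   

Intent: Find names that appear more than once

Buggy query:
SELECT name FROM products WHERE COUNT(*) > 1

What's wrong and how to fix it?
Bug: WHERE can't reference COUNT(*); aggregates are computed after WHERE

Fix: GROUP BY name, then filter groups with HAVING COUNT(*) > 1

Corrected query:
SELECT name FROM products GROUP BY name HAVING COUNT(*) > 1

Result:
(no rows)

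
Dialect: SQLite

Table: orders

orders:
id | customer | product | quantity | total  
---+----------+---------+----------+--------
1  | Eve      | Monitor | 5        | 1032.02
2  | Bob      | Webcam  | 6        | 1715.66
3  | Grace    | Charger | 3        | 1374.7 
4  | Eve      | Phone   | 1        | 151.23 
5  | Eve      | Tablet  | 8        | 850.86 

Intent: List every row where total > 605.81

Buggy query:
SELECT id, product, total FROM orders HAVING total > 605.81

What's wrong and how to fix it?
Bug: HAVING filters the output of aggregation, but this query has no GROUP BY and no aggregate functions, so SQLite rejects it (HAVING clause on a non-aggregate query); the condition here is per row

Fix: Use WHERE for row-level filtering

Corrected query:
SELECT id, product, total FROM orders WHERE total > 605.81

Result:
id | product | total  
---+---------+--------
1  | Monitor | 1032.02
2  | Webcam  | 1715.66
3  | Charger | 1374.7 
5  | Tablet  | 850.86 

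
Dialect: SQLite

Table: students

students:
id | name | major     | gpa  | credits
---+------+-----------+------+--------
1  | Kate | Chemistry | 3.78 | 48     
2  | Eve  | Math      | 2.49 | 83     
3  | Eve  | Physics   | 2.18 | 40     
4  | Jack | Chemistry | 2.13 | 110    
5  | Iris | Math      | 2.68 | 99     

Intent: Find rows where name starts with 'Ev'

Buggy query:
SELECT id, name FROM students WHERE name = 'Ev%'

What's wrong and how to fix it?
Bug: Wildcards only work with LIKE; '=' treats '%' as a literal character

Fix: Use LIKE for wildcard pattern matching

Corrected query:
SELECT id, name FROM students WHERE name LIKE 'Ev%'

Result:
id | name
---+-----
2  | Eve 
3  | Eve 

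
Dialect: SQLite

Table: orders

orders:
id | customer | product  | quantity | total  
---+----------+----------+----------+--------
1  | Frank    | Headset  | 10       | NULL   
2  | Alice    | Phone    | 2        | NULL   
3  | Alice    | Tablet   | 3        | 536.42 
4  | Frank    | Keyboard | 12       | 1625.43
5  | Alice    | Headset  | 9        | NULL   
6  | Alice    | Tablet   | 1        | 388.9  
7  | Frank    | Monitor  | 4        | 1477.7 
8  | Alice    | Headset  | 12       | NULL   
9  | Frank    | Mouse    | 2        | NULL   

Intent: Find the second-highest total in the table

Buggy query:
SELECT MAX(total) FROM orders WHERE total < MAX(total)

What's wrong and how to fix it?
Bug: MAX(total) on the right of the comparison is an aggregate-in-WHERE error

Fix: Compute the overall MAX in a subquery, then take MAX of rows below it

Corrected query:
SELECT MAX(total) FROM orders WHERE total < (SELECT MAX(total) FROM orders)

Result:
MAX(total)
----------
1477.7    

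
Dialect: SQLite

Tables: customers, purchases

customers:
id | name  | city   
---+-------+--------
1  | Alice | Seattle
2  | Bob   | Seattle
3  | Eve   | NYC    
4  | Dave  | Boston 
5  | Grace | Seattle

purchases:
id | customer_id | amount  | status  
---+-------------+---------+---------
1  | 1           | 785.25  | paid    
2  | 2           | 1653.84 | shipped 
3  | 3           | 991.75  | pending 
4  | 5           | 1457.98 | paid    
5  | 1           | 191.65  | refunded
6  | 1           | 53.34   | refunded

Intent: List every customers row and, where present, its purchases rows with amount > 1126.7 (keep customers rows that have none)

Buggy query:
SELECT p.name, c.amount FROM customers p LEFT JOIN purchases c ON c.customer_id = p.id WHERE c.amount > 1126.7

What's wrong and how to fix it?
Bug: Filtering c.amount in WHERE discards the NULL rows produced by LEFT JOIN, turning it into an inner join

Fix: Move the right-table condition into the ON clause so unmatched parents are kept

Corrected query:
SELECT p.name, c.amount FROM customers p LEFT JOIN purchases c ON c.customer_id = p.id AND c.amount > 1126.7

Result:
name  | amount 
------+--------
Alice | NULL   
Bob   | 1653.84
Eve   | NULL   
Dave  | NULL   
Grace | 1457.98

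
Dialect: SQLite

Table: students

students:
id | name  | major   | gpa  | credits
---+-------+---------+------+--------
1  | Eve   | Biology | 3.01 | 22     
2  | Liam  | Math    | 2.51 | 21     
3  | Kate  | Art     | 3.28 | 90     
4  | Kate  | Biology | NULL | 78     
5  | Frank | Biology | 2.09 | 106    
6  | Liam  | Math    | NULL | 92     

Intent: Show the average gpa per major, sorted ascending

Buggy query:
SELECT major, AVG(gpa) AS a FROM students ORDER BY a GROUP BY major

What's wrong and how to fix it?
Bug: ORDER BY appears before GROUP BY; SQL clause order requires GROUP BY first

Fix: Move ORDER BY to the end, after GROUP BY

Corrected query:
SELECT major, AVG(gpa) AS a FROM students GROUP BY major ORDER BY a

Result:
major   | a   
--------+-----
Math    | 2.51
Biology | 2.55
Art     | 3.28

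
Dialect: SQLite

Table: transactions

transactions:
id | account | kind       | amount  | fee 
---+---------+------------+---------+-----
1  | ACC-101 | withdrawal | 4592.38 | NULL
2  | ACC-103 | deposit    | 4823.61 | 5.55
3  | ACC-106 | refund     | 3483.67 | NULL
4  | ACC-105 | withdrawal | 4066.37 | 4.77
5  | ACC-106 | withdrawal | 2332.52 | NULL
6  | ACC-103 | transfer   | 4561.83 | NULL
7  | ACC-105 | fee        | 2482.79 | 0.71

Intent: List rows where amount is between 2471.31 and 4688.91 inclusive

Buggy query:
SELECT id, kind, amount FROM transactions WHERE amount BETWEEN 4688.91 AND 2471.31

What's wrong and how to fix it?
Bug: The bounds are reversed; BETWEEN a AND b requires a <= b to match anything

Fix: Write BETWEEN 2471.31 AND 4688.91

Corrected query:
SELECT id, kind, amount FROM transactions WHERE amount BETWEEN 2471.31 AND 4688.91

Result:
id | kind       | amount 
---+------------+--------
1  | withdrawal | 4592.38
3  | refund     | 3483.67
4  | withdrawal | 4066.37
6  | transfer   | 4561.83
7  | fee        | 2482.79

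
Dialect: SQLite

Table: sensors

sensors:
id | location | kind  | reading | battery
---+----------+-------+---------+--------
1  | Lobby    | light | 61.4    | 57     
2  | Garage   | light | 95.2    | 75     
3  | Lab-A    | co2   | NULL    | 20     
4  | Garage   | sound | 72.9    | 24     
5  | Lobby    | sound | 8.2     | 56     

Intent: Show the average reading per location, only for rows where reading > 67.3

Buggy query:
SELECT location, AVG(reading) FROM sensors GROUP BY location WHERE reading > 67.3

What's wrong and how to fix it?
Bug: WHERE cannot follow GROUP BY

Fix: Move the WHERE clause before GROUP BY

Corrected query:
SELECT location, AVG(reading) FROM sensors WHERE reading > 67.3 GROUP BY location

Result:
location | AVG(reading)
---------+-------------
Garage   | 84.05       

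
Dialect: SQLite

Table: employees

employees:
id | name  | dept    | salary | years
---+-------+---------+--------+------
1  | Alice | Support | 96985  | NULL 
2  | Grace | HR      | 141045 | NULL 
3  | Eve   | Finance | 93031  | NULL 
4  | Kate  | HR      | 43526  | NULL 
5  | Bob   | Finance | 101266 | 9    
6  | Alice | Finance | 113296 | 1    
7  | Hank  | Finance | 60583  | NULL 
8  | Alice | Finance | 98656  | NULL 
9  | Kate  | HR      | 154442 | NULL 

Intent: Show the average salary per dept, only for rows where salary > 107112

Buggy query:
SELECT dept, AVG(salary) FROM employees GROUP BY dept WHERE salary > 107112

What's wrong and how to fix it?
Bug: WHERE cannot follow GROUP BY

Fix: Move the WHERE clause before GROUP BY

Corrected query:
SELECT dept, AVG(salary) FROM employees WHERE salary > 107112 GROUP BY dept

Result:
dept    | AVG(salary)
--------+------------
Finance | 113296     
HR      | 147743.5   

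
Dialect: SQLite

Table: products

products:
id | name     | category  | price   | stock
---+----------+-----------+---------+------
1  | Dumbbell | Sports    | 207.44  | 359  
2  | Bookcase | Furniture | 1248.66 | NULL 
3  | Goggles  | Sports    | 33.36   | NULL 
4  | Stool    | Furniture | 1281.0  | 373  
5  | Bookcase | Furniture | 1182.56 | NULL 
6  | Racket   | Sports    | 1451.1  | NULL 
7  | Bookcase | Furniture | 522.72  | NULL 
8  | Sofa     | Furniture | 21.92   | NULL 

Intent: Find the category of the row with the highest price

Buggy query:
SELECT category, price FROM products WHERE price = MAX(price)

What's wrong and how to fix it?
Bug: MAX(price) is an aggregate and cannot be used directly in WHERE

Fix: Use a subquery: WHERE price = (SELECT MAX(price) FROM products)

Corrected query:
SELECT category, price FROM products WHERE price = (SELECT MAX(price) FROM products)

Result:
category | price 
---------+-------
Sports   | 1451.1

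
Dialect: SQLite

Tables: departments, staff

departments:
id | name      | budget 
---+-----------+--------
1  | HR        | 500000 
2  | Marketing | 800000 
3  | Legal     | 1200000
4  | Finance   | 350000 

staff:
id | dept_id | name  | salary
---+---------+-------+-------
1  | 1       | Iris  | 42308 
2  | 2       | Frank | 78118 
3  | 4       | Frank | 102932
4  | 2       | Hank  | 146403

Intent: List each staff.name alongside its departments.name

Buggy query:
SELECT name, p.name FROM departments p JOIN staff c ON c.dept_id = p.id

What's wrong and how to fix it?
Bug: 'name' exists in both joined tables, so the database can't tell which one is meant

Fix: Qualify the column with its table alias (c.name)

Corrected query:
SELECT c.name, p.name FROM departments p JOIN staff c ON c.dept_id = p.id

Result:
name  | name     
------+----------
Iris  | HR       
Frank | Marketing
Frank | Finance  
Hank  | Marketing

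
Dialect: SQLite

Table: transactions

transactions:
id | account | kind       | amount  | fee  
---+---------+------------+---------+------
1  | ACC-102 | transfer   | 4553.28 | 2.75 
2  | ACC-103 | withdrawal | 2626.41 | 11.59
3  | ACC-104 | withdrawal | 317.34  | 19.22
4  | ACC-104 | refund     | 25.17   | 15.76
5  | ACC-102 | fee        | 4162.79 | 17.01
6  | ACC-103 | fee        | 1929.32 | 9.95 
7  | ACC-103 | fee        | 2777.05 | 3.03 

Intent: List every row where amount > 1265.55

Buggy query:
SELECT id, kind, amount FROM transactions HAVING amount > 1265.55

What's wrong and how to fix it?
Bug: HAVING filters the output of aggregation, but this query has no GROUP BY and no aggregate functions, so SQLite rejects it (HAVING clause on a non-aggregate query); the condition here is per row

Fix: Use WHERE for row-level filtering

Corrected query:
SELECT id, kind, amount FROM transactions WHERE amount > 1265.55

Result:
id | kind       | amount 
---+------------+--------
1  | transfer   | 4553.28
2  | withdrawal | 2626.41
5  | fee        | 4162.79
6  | fee        | 1929.32
7  | fee        | 2777.05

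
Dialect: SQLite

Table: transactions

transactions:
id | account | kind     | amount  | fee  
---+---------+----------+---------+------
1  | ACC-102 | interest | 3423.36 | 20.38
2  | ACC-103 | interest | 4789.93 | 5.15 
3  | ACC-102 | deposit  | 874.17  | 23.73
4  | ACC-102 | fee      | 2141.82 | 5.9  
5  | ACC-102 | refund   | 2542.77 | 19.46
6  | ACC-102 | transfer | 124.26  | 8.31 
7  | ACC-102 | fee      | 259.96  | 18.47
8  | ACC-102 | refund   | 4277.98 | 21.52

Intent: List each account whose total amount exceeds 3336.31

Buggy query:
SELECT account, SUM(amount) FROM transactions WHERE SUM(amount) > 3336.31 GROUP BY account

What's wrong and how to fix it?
Bug: Aggregate functions cannot appear in a WHERE clause

Fix: Move the aggregate condition to a HAVING clause

Corrected query:
SELECT account, SUM(amount) FROM transactions GROUP BY account HAVING SUM(amount) > 3336.31

Result:
account | SUM(amount)
--------+------------
ACC-102 | 13644.32   
ACC-103 | 4789.93    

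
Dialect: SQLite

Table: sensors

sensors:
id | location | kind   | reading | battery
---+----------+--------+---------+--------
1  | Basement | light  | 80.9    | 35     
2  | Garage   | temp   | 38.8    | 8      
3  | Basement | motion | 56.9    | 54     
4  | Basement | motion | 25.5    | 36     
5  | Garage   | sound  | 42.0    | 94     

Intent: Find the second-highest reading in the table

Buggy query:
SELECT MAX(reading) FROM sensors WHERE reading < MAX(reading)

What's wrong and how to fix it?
Bug: MAX(reading) on the right of the comparison is an aggregate-in-WHERE error

Fix: Compute the overall MAX in a subquery, then take MAX of rows below it

Corrected query:
SELECT MAX(reading) FROM sensors WHERE reading < (SELECT MAX(reading) FROM sensors)

Result:
MAX(reading)
------------
56.9        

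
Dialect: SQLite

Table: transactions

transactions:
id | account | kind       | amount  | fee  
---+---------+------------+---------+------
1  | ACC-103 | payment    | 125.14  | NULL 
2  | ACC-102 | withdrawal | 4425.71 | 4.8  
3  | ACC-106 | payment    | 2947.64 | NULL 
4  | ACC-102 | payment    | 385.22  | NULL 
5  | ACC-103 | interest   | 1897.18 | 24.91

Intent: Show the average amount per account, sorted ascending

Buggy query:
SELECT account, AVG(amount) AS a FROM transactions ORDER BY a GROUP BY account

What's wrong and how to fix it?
Bug: ORDER BY appears before GROUP BY; SQL clause order requires GROUP BY first

Fix: Reorder: SELECT … FROM … GROUP BY … ORDER BY …

Corrected query:
SELECT account, AVG(amount) AS a FROM transactions GROUP BY account ORDER BY a

Result:
account | a       
--------+---------
ACC-103 | 1011.16 
ACC-102 | 2405.465
ACC-106 | 2947.64 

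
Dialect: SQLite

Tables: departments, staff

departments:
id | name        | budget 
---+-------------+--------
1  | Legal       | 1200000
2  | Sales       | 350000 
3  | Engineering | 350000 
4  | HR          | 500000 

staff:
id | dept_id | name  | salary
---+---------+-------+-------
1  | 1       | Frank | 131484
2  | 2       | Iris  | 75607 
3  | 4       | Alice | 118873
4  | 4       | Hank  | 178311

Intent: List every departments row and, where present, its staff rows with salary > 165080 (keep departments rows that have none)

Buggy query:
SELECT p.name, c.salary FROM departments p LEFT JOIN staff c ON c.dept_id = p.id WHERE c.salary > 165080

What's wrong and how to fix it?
Bug: A WHERE condition on the right-hand table after LEFT JOIN drops unmatched parents

Fix: Put 'c.salary > 165080' in the JOIN's ON clause instead of WHERE

Corrected query:
SELECT p.name, c.salary FROM departments p LEFT JOIN staff c ON c.dept_id = p.id AND c.salary > 165080

Result:
name        | salary
------------+-------
Legal       | NULL  
Sales       | NULL  
Engineering | NULL  
HR          | 178311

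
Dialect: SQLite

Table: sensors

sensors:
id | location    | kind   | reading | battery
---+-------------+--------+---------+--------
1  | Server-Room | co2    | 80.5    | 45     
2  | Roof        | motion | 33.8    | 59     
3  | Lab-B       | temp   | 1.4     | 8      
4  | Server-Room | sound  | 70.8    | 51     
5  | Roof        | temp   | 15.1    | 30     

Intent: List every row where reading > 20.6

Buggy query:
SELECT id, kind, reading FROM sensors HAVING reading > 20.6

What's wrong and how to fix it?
Bug: HAVING filters the output of aggregation, but this query has no GROUP BY and no aggregate functions, so SQLite rejects it (HAVING clause on a non-aggregate query); the condition here is per row

Fix: Use WHERE for row-level filtering

Corrected query:
SELECT id, kind, reading FROM sensors WHERE reading > 20.6

Result:
id | kind   | reading
---+--------+--------
1  | co2    | 80.5   
2  | motion | 33.8   
4  | sound  | 70.8   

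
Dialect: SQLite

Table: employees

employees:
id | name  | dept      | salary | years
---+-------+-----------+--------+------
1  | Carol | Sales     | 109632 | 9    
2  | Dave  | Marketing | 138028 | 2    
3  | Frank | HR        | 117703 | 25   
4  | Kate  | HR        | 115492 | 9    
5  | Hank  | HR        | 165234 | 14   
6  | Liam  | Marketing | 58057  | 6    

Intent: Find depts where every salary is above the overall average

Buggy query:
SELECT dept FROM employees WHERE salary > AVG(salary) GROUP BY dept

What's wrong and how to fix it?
Bug: AVG() is an aggregate; it can't sit directly in WHERE

Fix: Use a subquery for AVG and a HAVING MIN(...) filter so the condition holds for every row in the group

Corrected query:
SELECT dept FROM employees GROUP BY dept HAVING MIN(salary) > (SELECT AVG(salary) FROM employees)

Result:
(no rows)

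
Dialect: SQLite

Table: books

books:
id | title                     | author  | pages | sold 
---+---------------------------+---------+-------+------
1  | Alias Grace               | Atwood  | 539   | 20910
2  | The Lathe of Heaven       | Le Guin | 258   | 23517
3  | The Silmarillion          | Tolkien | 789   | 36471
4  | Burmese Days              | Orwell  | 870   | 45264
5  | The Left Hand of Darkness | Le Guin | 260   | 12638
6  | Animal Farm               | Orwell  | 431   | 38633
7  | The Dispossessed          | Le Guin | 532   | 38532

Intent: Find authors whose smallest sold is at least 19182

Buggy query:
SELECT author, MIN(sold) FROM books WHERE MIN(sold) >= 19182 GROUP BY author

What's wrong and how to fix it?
Bug: Aggregates like MIN are computed per group after WHERE runs

Fix: Use HAVING for the per-group MIN condition

Corrected query:
SELECT author, MIN(sold) FROM books GROUP BY author HAVING MIN(sold) >= 19182

Result:
author  | MIN(sold)
--------+----------
Atwood  | 20910    
Orwell  | 38633    
Tolkien | 36471    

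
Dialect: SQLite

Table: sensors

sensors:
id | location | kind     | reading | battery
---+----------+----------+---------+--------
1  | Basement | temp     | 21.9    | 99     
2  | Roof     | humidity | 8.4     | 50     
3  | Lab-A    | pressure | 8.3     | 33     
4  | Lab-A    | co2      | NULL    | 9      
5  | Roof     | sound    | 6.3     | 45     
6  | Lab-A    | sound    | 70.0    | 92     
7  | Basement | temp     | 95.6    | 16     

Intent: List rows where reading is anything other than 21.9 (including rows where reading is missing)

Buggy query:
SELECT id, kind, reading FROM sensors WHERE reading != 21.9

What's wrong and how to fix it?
Bug: 'reading != 21.9' is unknown when reading is NULL, so NULL rows are silently excluded

Fix: Handle NULL separately with IS NULL alongside the inequality

Corrected query:
SELECT id, kind, reading FROM sensors WHERE reading != 21.9 OR reading IS NULL

Result:
id | kind     | reading
---+----------+--------
2  | humidity | 8.4    
3  | pressure | 8.3    
4  | co2      | NULL   
5  | sound    | 6.3    
6  | sound    | 70     
7  | temp     | 95.6   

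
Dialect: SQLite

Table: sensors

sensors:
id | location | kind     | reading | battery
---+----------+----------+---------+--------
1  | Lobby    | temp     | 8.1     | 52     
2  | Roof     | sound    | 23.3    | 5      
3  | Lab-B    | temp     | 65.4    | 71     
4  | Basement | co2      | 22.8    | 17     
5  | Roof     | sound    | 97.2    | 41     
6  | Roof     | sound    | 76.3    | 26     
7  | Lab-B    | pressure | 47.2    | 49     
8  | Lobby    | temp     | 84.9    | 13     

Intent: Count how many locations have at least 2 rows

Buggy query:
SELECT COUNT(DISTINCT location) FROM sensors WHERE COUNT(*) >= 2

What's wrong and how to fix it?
Bug: WHERE filters individual rows, not groups, so a group-level COUNT is invalid there

Fix: Use a subquery that GROUPs and filters with HAVING, then count its rows

Corrected query:
SELECT COUNT(*) FROM (SELECT location FROM sensors GROUP BY location HAVING COUNT(*) >= 2)

Result:
COUNT(*)
--------
3       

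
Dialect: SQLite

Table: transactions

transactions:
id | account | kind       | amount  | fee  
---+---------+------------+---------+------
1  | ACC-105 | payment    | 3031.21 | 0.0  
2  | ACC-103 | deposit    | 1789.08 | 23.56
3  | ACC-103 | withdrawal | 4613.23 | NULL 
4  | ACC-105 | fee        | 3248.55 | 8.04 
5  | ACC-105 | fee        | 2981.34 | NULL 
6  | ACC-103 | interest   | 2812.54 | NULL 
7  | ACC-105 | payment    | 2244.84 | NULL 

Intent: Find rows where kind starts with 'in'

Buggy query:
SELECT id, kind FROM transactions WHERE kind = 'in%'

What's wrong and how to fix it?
Bug: '=' compares the literal string including the % character; pattern matching needs LIKE

Fix: Replace '=' with LIKE so 'in%' is treated as a pattern

Corrected query:
SELECT id, kind FROM transactions WHERE kind LIKE 'in%'

Result:
id | kind    
---+---------
6  | interest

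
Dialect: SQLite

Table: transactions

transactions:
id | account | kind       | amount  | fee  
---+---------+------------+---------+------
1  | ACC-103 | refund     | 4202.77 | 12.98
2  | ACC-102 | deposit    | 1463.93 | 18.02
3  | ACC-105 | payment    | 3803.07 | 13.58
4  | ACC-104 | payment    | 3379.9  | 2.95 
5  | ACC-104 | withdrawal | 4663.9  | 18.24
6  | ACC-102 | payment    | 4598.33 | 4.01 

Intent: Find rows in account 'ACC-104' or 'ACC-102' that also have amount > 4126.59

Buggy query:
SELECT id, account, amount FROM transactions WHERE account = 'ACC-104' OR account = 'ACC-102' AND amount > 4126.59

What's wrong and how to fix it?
Bug: AND binds tighter than OR, so this parses as account = 'ACC-104' OR (account = 'ACC-102' AND amount > 4126.59)

Fix: Group the OR with parentheses (or use IN), then AND the threshold

Corrected query:
SELECT id, account, amount FROM transactions WHERE (account = 'ACC-104' OR account = 'ACC-102') AND amount > 4126.59

Result:
id | account | amount 
---+---------+--------
5  | ACC-104 | 4663.9 
6  | ACC-102 | 4598.33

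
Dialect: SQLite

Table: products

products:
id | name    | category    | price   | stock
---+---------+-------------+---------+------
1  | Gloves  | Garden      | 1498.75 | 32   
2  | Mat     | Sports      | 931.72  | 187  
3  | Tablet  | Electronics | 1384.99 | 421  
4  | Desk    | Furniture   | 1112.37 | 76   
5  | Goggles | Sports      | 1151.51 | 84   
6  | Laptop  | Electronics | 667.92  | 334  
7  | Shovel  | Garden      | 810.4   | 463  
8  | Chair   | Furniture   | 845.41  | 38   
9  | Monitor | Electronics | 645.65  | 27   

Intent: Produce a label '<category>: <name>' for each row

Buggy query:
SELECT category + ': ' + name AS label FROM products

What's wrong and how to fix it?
Bug: '+' is numeric addition; on text columns SQLite converts them to 0 instead of concatenating

Fix: Use the || operator for string concatenation

Corrected query:
SELECT category || ': ' || name AS label FROM products

Result:
label               
--------------------
Garden: Gloves      
Sports: Mat         
Electronics: Tablet 
Furniture: Desk     
Sports: Goggles     
Electronics: Laptop 
Garden: Shovel      
Furniture: Chair    
Electronics: Monitor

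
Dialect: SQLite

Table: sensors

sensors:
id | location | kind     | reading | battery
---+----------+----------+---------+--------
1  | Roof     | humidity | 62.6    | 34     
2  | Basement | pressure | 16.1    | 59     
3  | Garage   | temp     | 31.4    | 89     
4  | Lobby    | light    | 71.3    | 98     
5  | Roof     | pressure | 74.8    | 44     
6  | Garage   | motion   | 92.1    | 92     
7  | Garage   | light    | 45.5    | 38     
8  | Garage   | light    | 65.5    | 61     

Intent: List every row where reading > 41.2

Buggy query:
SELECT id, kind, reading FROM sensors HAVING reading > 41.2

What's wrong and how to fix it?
Bug: HAVING filters the output of aggregation, but this query has no GROUP BY and no aggregate functions, so SQLite rejects it (HAVING clause on a non-aggregate query); the condition here is per row

Fix: Replace HAVING with WHERE since the condition applies to individual rows

Corrected query:
SELECT id, kind, reading FROM sensors WHERE reading > 41.2

Result:
id | kind     | reading
---+----------+--------
1  | humidity | 62.6   
4  | light    | 71.3   
5  | pressure | 74.8   
6  | motion   | 92.1   
7  | light    | 45.5   
8  | light    | 65.5   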